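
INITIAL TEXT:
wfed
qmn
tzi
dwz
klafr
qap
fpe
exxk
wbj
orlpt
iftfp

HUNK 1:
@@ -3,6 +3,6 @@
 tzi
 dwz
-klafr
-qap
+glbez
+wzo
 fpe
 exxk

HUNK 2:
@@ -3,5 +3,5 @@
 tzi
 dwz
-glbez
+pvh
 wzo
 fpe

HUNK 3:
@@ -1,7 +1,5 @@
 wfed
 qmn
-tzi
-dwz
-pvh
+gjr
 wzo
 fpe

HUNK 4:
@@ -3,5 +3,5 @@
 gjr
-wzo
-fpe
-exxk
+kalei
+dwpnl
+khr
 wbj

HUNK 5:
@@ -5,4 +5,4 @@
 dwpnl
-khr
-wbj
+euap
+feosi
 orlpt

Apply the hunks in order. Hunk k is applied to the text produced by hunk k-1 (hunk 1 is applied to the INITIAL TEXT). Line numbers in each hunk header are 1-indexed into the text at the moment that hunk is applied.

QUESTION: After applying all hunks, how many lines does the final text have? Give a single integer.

Hunk 1: at line 3 remove [klafr,qap] add [glbez,wzo] -> 11 lines: wfed qmn tzi dwz glbez wzo fpe exxk wbj orlpt iftfp
Hunk 2: at line 3 remove [glbez] add [pvh] -> 11 lines: wfed qmn tzi dwz pvh wzo fpe exxk wbj orlpt iftfp
Hunk 3: at line 1 remove [tzi,dwz,pvh] add [gjr] -> 9 lines: wfed qmn gjr wzo fpe exxk wbj orlpt iftfp
Hunk 4: at line 3 remove [wzo,fpe,exxk] add [kalei,dwpnl,khr] -> 9 lines: wfed qmn gjr kalei dwpnl khr wbj orlpt iftfp
Hunk 5: at line 5 remove [khr,wbj] add [euap,feosi] -> 9 lines: wfed qmn gjr kalei dwpnl euap feosi orlpt iftfp
Final line count: 9

Answer: 9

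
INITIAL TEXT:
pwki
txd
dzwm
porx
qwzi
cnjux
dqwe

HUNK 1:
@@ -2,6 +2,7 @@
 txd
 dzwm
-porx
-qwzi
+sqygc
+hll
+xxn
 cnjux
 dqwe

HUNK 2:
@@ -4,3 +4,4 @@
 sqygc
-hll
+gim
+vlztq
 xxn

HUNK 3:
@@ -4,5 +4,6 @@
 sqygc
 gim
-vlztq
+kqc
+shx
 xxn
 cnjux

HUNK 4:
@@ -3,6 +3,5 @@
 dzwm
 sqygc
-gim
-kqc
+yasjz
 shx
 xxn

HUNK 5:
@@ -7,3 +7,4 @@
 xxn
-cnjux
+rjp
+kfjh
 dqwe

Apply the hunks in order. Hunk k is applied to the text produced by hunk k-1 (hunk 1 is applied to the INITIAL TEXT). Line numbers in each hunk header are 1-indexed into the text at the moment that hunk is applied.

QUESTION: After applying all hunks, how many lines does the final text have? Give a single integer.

Answer: 10

Derivation:
Hunk 1: at line 2 remove [porx,qwzi] add [sqygc,hll,xxn] -> 8 lines: pwki txd dzwm sqygc hll xxn cnjux dqwe
Hunk 2: at line 4 remove [hll] add [gim,vlztq] -> 9 lines: pwki txd dzwm sqygc gim vlztq xxn cnjux dqwe
Hunk 3: at line 4 remove [vlztq] add [kqc,shx] -> 10 lines: pwki txd dzwm sqygc gim kqc shx xxn cnjux dqwe
Hunk 4: at line 3 remove [gim,kqc] add [yasjz] -> 9 lines: pwki txd dzwm sqygc yasjz shx xxn cnjux dqwe
Hunk 5: at line 7 remove [cnjux] add [rjp,kfjh] -> 10 lines: pwki txd dzwm sqygc yasjz shx xxn rjp kfjh dqwe
Final line count: 10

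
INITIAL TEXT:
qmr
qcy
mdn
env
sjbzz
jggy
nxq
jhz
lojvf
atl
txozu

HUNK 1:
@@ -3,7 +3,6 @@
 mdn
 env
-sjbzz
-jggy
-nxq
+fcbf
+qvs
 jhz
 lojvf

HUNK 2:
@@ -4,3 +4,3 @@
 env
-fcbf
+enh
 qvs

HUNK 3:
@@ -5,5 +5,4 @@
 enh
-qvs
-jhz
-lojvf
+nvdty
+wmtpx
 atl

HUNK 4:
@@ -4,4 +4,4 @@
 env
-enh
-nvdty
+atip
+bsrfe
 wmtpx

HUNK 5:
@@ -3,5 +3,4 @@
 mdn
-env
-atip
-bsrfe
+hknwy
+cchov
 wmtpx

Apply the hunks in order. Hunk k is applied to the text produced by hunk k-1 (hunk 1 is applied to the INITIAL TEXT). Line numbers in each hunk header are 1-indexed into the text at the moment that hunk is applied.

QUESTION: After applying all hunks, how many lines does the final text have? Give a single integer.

Hunk 1: at line 3 remove [sjbzz,jggy,nxq] add [fcbf,qvs] -> 10 lines: qmr qcy mdn env fcbf qvs jhz lojvf atl txozu
Hunk 2: at line 4 remove [fcbf] add [enh] -> 10 lines: qmr qcy mdn env enh qvs jhz lojvf atl txozu
Hunk 3: at line 5 remove [qvs,jhz,lojvf] add [nvdty,wmtpx] -> 9 lines: qmr qcy mdn env enh nvdty wmtpx atl txozu
Hunk 4: at line 4 remove [enh,nvdty] add [atip,bsrfe] -> 9 lines: qmr qcy mdn env atip bsrfe wmtpx atl txozu
Hunk 5: at line 3 remove [env,atip,bsrfe] add [hknwy,cchov] -> 8 lines: qmr qcy mdn hknwy cchov wmtpx atl txozu
Final line count: 8

Answer: 8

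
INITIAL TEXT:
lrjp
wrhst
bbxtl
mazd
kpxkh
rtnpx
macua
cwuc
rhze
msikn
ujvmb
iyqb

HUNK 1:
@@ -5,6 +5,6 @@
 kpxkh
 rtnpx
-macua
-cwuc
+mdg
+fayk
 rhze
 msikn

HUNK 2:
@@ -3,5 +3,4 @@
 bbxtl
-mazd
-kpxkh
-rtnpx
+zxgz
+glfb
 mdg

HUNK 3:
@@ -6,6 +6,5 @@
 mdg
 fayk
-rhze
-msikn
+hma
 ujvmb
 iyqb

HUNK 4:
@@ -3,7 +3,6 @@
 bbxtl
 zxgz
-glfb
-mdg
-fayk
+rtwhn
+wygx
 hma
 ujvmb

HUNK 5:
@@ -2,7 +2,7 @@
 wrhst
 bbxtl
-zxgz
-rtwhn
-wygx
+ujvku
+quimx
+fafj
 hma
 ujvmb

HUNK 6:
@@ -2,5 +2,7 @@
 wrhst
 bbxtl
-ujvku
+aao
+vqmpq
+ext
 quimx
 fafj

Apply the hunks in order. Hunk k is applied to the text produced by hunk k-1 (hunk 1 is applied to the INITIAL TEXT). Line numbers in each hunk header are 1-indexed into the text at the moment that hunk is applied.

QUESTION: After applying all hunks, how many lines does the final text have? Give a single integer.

Answer: 11

Derivation:
Hunk 1: at line 5 remove [macua,cwuc] add [mdg,fayk] -> 12 lines: lrjp wrhst bbxtl mazd kpxkh rtnpx mdg fayk rhze msikn ujvmb iyqb
Hunk 2: at line 3 remove [mazd,kpxkh,rtnpx] add [zxgz,glfb] -> 11 lines: lrjp wrhst bbxtl zxgz glfb mdg fayk rhze msikn ujvmb iyqb
Hunk 3: at line 6 remove [rhze,msikn] add [hma] -> 10 lines: lrjp wrhst bbxtl zxgz glfb mdg fayk hma ujvmb iyqb
Hunk 4: at line 3 remove [glfb,mdg,fayk] add [rtwhn,wygx] -> 9 lines: lrjp wrhst bbxtl zxgz rtwhn wygx hma ujvmb iyqb
Hunk 5: at line 2 remove [zxgz,rtwhn,wygx] add [ujvku,quimx,fafj] -> 9 lines: lrjp wrhst bbxtl ujvku quimx fafj hma ujvmb iyqb
Hunk 6: at line 2 remove [ujvku] add [aao,vqmpq,ext] -> 11 lines: lrjp wrhst bbxtl aao vqmpq ext quimx fafj hma ujvmb iyqb
Final line count: 11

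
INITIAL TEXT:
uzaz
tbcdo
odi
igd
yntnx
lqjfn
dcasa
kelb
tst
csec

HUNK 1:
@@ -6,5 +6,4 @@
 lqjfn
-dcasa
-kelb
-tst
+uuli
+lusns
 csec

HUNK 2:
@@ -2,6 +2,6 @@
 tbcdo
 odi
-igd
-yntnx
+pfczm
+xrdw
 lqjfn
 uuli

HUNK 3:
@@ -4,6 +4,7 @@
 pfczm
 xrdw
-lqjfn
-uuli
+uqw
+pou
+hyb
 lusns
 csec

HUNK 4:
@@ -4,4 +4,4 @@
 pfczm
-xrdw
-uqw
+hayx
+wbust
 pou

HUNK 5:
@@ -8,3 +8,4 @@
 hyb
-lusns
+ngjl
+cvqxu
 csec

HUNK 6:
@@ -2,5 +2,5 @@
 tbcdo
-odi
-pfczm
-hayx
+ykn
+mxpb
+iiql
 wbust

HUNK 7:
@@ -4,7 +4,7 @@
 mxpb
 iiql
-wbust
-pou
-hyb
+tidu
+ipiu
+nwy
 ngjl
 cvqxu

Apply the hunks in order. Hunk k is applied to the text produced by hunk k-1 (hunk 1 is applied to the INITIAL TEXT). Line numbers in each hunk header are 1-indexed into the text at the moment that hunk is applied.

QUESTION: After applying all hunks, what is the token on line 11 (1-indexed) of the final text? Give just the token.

Hunk 1: at line 6 remove [dcasa,kelb,tst] add [uuli,lusns] -> 9 lines: uzaz tbcdo odi igd yntnx lqjfn uuli lusns csec
Hunk 2: at line 2 remove [igd,yntnx] add [pfczm,xrdw] -> 9 lines: uzaz tbcdo odi pfczm xrdw lqjfn uuli lusns csec
Hunk 3: at line 4 remove [lqjfn,uuli] add [uqw,pou,hyb] -> 10 lines: uzaz tbcdo odi pfczm xrdw uqw pou hyb lusns csec
Hunk 4: at line 4 remove [xrdw,uqw] add [hayx,wbust] -> 10 lines: uzaz tbcdo odi pfczm hayx wbust pou hyb lusns csec
Hunk 5: at line 8 remove [lusns] add [ngjl,cvqxu] -> 11 lines: uzaz tbcdo odi pfczm hayx wbust pou hyb ngjl cvqxu csec
Hunk 6: at line 2 remove [odi,pfczm,hayx] add [ykn,mxpb,iiql] -> 11 lines: uzaz tbcdo ykn mxpb iiql wbust pou hyb ngjl cvqxu csec
Hunk 7: at line 4 remove [wbust,pou,hyb] add [tidu,ipiu,nwy] -> 11 lines: uzaz tbcdo ykn mxpb iiql tidu ipiu nwy ngjl cvqxu csec
Final line 11: csec

Answer: csec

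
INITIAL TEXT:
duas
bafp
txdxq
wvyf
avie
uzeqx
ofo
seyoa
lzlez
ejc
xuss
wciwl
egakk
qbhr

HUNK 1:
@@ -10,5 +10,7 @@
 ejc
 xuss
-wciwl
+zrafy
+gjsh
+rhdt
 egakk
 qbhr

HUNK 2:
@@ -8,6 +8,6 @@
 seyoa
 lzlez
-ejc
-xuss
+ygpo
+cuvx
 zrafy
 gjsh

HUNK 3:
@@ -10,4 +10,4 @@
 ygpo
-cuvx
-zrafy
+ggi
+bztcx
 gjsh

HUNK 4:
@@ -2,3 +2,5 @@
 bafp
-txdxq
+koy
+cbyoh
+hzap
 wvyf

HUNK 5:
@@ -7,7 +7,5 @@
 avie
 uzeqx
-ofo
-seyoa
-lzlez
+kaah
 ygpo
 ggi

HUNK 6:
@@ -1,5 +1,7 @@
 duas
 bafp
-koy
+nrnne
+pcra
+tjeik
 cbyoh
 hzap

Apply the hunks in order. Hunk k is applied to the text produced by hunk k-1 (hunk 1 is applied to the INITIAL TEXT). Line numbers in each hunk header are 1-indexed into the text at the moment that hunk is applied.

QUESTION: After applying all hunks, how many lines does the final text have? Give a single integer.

Answer: 18

Derivation:
Hunk 1: at line 10 remove [wciwl] add [zrafy,gjsh,rhdt] -> 16 lines: duas bafp txdxq wvyf avie uzeqx ofo seyoa lzlez ejc xuss zrafy gjsh rhdt egakk qbhr
Hunk 2: at line 8 remove [ejc,xuss] add [ygpo,cuvx] -> 16 lines: duas bafp txdxq wvyf avie uzeqx ofo seyoa lzlez ygpo cuvx zrafy gjsh rhdt egakk qbhr
Hunk 3: at line 10 remove [cuvx,zrafy] add [ggi,bztcx] -> 16 lines: duas bafp txdxq wvyf avie uzeqx ofo seyoa lzlez ygpo ggi bztcx gjsh rhdt egakk qbhr
Hunk 4: at line 2 remove [txdxq] add [koy,cbyoh,hzap] -> 18 lines: duas bafp koy cbyoh hzap wvyf avie uzeqx ofo seyoa lzlez ygpo ggi bztcx gjsh rhdt egakk qbhr
Hunk 5: at line 7 remove [ofo,seyoa,lzlez] add [kaah] -> 16 lines: duas bafp koy cbyoh hzap wvyf avie uzeqx kaah ygpo ggi bztcx gjsh rhdt egakk qbhr
Hunk 6: at line 1 remove [koy] add [nrnne,pcra,tjeik] -> 18 lines: duas bafp nrnne pcra tjeik cbyoh hzap wvyf avie uzeqx kaah ygpo ggi bztcx gjsh rhdt egakk qbhr
Final line count: 18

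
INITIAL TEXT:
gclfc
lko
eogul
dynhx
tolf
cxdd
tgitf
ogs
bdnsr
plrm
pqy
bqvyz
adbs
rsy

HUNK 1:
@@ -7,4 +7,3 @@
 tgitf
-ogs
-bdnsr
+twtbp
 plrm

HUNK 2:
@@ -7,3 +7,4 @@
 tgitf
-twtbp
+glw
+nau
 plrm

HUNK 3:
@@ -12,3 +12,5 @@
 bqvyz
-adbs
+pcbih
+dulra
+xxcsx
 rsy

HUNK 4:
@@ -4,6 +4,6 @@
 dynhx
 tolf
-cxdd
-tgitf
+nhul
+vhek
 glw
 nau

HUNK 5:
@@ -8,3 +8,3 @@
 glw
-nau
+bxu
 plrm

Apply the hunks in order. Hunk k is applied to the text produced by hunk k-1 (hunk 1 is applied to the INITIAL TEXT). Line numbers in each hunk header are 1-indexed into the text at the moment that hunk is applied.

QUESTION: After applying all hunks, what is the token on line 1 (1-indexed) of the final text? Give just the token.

Hunk 1: at line 7 remove [ogs,bdnsr] add [twtbp] -> 13 lines: gclfc lko eogul dynhx tolf cxdd tgitf twtbp plrm pqy bqvyz adbs rsy
Hunk 2: at line 7 remove [twtbp] add [glw,nau] -> 14 lines: gclfc lko eogul dynhx tolf cxdd tgitf glw nau plrm pqy bqvyz adbs rsy
Hunk 3: at line 12 remove [adbs] add [pcbih,dulra,xxcsx] -> 16 lines: gclfc lko eogul dynhx tolf cxdd tgitf glw nau plrm pqy bqvyz pcbih dulra xxcsx rsy
Hunk 4: at line 4 remove [cxdd,tgitf] add [nhul,vhek] -> 16 lines: gclfc lko eogul dynhx tolf nhul vhek glw nau plrm pqy bqvyz pcbih dulra xxcsx rsy
Hunk 5: at line 8 remove [nau] add [bxu] -> 16 lines: gclfc lko eogul dynhx tolf nhul vhek glw bxu plrm pqy bqvyz pcbih dulra xxcsx rsy
Final line 1: gclfc

Answer: gclfc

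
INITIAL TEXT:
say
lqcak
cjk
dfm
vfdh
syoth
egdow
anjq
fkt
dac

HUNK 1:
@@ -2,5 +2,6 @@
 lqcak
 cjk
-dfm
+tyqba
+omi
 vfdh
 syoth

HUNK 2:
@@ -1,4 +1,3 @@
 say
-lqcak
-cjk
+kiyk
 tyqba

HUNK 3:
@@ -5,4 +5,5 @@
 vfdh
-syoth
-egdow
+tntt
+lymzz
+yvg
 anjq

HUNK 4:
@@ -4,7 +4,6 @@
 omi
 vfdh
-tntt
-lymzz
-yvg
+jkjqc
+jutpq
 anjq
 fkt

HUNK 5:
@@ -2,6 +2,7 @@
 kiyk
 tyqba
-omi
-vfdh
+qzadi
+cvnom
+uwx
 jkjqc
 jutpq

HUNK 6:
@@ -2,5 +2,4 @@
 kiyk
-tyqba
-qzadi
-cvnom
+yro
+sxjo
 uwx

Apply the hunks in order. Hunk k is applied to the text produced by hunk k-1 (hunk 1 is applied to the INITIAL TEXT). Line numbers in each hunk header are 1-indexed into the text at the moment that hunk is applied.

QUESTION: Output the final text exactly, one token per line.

Answer: say
kiyk
yro
sxjo
uwx
jkjqc
jutpq
anjq
fkt
dac

Derivation:
Hunk 1: at line 2 remove [dfm] add [tyqba,omi] -> 11 lines: say lqcak cjk tyqba omi vfdh syoth egdow anjq fkt dac
Hunk 2: at line 1 remove [lqcak,cjk] add [kiyk] -> 10 lines: say kiyk tyqba omi vfdh syoth egdow anjq fkt dac
Hunk 3: at line 5 remove [syoth,egdow] add [tntt,lymzz,yvg] -> 11 lines: say kiyk tyqba omi vfdh tntt lymzz yvg anjq fkt dac
Hunk 4: at line 4 remove [tntt,lymzz,yvg] add [jkjqc,jutpq] -> 10 lines: say kiyk tyqba omi vfdh jkjqc jutpq anjq fkt dac
Hunk 5: at line 2 remove [omi,vfdh] add [qzadi,cvnom,uwx] -> 11 lines: say kiyk tyqba qzadi cvnom uwx jkjqc jutpq anjq fkt dac
Hunk 6: at line 2 remove [tyqba,qzadi,cvnom] add [yro,sxjo] -> 10 lines: say kiyk yro sxjo uwx jkjqc jutpq anjq fkt dac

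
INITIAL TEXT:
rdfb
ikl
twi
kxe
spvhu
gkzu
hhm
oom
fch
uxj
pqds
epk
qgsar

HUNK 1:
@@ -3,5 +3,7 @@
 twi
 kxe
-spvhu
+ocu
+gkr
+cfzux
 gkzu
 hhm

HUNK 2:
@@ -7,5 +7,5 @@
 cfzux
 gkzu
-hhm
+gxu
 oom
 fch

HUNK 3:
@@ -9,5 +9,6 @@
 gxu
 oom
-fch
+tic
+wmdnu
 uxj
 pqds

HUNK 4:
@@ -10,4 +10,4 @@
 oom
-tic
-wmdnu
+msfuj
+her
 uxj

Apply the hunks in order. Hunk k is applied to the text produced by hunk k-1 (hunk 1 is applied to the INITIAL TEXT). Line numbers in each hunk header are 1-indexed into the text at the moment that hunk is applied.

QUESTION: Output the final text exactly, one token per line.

Answer: rdfb
ikl
twi
kxe
ocu
gkr
cfzux
gkzu
gxu
oom
msfuj
her
uxj
pqds
epk
qgsar

Derivation:
Hunk 1: at line 3 remove [spvhu] add [ocu,gkr,cfzux] -> 15 lines: rdfb ikl twi kxe ocu gkr cfzux gkzu hhm oom fch uxj pqds epk qgsar
Hunk 2: at line 7 remove [hhm] add [gxu] -> 15 lines: rdfb ikl twi kxe ocu gkr cfzux gkzu gxu oom fch uxj pqds epk qgsar
Hunk 3: at line 9 remove [fch] add [tic,wmdnu] -> 16 lines: rdfb ikl twi kxe ocu gkr cfzux gkzu gxu oom tic wmdnu uxj pqds epk qgsar
Hunk 4: at line 10 remove [tic,wmdnu] add [msfuj,her] -> 16 lines: rdfb ikl twi kxe ocu gkr cfzux gkzu gxu oom msfuj her uxj pqds epk qgsar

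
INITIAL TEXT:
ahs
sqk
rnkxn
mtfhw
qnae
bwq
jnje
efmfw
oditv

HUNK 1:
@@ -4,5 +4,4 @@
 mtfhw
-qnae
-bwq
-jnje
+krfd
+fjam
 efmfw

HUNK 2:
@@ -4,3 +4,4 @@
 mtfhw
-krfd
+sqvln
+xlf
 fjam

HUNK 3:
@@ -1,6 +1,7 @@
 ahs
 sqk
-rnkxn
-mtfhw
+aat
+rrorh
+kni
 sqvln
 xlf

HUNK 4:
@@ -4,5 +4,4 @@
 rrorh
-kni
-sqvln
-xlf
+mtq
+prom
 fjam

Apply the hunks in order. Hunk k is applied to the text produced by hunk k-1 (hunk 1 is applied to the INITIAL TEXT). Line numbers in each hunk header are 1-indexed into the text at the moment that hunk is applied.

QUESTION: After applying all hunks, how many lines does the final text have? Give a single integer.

Hunk 1: at line 4 remove [qnae,bwq,jnje] add [krfd,fjam] -> 8 lines: ahs sqk rnkxn mtfhw krfd fjam efmfw oditv
Hunk 2: at line 4 remove [krfd] add [sqvln,xlf] -> 9 lines: ahs sqk rnkxn mtfhw sqvln xlf fjam efmfw oditv
Hunk 3: at line 1 remove [rnkxn,mtfhw] add [aat,rrorh,kni] -> 10 lines: ahs sqk aat rrorh kni sqvln xlf fjam efmfw oditv
Hunk 4: at line 4 remove [kni,sqvln,xlf] add [mtq,prom] -> 9 lines: ahs sqk aat rrorh mtq prom fjam efmfw oditv
Final line count: 9

Answer: 9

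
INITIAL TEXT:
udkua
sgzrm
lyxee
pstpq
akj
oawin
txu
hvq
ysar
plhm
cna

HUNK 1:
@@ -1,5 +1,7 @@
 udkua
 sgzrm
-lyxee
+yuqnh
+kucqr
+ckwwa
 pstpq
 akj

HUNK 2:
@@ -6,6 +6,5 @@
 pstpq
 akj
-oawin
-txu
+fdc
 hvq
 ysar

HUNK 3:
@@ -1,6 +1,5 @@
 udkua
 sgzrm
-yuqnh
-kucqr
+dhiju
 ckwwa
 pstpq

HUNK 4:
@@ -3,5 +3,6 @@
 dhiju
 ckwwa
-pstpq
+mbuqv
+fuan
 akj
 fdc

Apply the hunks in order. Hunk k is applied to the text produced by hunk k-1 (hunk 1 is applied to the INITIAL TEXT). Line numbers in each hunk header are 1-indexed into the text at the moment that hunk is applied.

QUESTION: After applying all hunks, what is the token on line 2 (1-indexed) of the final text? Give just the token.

Answer: sgzrm

Derivation:
Hunk 1: at line 1 remove [lyxee] add [yuqnh,kucqr,ckwwa] -> 13 lines: udkua sgzrm yuqnh kucqr ckwwa pstpq akj oawin txu hvq ysar plhm cna
Hunk 2: at line 6 remove [oawin,txu] add [fdc] -> 12 lines: udkua sgzrm yuqnh kucqr ckwwa pstpq akj fdc hvq ysar plhm cna
Hunk 3: at line 1 remove [yuqnh,kucqr] add [dhiju] -> 11 lines: udkua sgzrm dhiju ckwwa pstpq akj fdc hvq ysar plhm cna
Hunk 4: at line 3 remove [pstpq] add [mbuqv,fuan] -> 12 lines: udkua sgzrm dhiju ckwwa mbuqv fuan akj fdc hvq ysar plhm cna
Final line 2: sgzrm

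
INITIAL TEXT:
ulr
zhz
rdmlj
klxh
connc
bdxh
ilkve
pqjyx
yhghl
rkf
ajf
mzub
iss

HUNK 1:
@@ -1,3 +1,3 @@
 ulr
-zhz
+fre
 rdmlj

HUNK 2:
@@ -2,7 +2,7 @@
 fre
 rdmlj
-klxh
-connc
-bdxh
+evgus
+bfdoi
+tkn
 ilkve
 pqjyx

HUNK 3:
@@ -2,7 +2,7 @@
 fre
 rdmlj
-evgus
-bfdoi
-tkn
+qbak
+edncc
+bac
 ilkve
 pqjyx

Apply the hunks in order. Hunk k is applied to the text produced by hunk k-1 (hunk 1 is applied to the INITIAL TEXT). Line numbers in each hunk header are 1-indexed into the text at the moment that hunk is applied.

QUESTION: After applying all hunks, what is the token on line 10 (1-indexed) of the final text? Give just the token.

Hunk 1: at line 1 remove [zhz] add [fre] -> 13 lines: ulr fre rdmlj klxh connc bdxh ilkve pqjyx yhghl rkf ajf mzub iss
Hunk 2: at line 2 remove [klxh,connc,bdxh] add [evgus,bfdoi,tkn] -> 13 lines: ulr fre rdmlj evgus bfdoi tkn ilkve pqjyx yhghl rkf ajf mzub iss
Hunk 3: at line 2 remove [evgus,bfdoi,tkn] add [qbak,edncc,bac] -> 13 lines: ulr fre rdmlj qbak edncc bac ilkve pqjyx yhghl rkf ajf mzub iss
Final line 10: rkf

Answer: rkf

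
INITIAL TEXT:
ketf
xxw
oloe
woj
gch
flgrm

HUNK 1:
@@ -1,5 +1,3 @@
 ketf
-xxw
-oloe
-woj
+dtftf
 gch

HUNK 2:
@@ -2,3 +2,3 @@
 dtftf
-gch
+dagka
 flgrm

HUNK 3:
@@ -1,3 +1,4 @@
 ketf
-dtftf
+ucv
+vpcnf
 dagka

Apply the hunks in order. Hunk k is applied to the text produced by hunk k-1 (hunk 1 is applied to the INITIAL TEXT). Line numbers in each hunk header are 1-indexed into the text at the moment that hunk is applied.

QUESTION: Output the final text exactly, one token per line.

Answer: ketf
ucv
vpcnf
dagka
flgrm

Derivation:
Hunk 1: at line 1 remove [xxw,oloe,woj] add [dtftf] -> 4 lines: ketf dtftf gch flgrm
Hunk 2: at line 2 remove [gch] add [dagka] -> 4 lines: ketf dtftf dagka flgrm
Hunk 3: at line 1 remove [dtftf] add [ucv,vpcnf] -> 5 lines: ketf ucv vpcnf dagka flgrm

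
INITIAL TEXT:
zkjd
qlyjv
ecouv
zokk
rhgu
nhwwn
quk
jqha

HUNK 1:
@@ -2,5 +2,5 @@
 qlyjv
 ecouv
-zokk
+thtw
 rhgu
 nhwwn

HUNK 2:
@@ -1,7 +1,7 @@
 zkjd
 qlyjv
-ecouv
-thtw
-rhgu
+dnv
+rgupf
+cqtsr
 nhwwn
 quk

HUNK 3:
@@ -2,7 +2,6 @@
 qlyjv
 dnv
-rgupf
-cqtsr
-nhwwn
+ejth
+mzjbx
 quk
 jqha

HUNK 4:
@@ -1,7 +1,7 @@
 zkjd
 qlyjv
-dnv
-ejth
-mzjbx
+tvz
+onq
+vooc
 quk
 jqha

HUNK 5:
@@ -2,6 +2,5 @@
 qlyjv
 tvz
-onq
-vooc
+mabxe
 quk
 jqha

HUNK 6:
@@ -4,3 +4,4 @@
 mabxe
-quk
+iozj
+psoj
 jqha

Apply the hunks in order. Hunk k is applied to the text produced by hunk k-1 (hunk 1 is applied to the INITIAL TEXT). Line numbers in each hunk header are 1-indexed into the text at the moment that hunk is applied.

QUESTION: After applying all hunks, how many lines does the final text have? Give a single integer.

Hunk 1: at line 2 remove [zokk] add [thtw] -> 8 lines: zkjd qlyjv ecouv thtw rhgu nhwwn quk jqha
Hunk 2: at line 1 remove [ecouv,thtw,rhgu] add [dnv,rgupf,cqtsr] -> 8 lines: zkjd qlyjv dnv rgupf cqtsr nhwwn quk jqha
Hunk 3: at line 2 remove [rgupf,cqtsr,nhwwn] add [ejth,mzjbx] -> 7 lines: zkjd qlyjv dnv ejth mzjbx quk jqha
Hunk 4: at line 1 remove [dnv,ejth,mzjbx] add [tvz,onq,vooc] -> 7 lines: zkjd qlyjv tvz onq vooc quk jqha
Hunk 5: at line 2 remove [onq,vooc] add [mabxe] -> 6 lines: zkjd qlyjv tvz mabxe quk jqha
Hunk 6: at line 4 remove [quk] add [iozj,psoj] -> 7 lines: zkjd qlyjv tvz mabxe iozj psoj jqha
Final line count: 7

Answer: 7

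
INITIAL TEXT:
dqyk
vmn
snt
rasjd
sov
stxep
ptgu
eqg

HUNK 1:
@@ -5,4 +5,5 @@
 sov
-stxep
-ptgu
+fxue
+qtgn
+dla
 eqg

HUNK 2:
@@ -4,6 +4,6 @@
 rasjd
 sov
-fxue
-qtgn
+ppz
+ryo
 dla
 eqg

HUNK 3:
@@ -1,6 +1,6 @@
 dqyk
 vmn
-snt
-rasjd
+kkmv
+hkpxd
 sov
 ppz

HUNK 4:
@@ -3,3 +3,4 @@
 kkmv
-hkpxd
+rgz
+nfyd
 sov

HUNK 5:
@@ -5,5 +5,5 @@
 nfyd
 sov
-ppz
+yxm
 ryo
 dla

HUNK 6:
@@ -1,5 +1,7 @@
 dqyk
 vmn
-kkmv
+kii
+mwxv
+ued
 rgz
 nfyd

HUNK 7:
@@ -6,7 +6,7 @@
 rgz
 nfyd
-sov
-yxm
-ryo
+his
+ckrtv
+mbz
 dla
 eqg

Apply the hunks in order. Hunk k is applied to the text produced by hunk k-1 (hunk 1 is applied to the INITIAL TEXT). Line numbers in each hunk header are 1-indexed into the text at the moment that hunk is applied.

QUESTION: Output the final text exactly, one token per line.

Hunk 1: at line 5 remove [stxep,ptgu] add [fxue,qtgn,dla] -> 9 lines: dqyk vmn snt rasjd sov fxue qtgn dla eqg
Hunk 2: at line 4 remove [fxue,qtgn] add [ppz,ryo] -> 9 lines: dqyk vmn snt rasjd sov ppz ryo dla eqg
Hunk 3: at line 1 remove [snt,rasjd] add [kkmv,hkpxd] -> 9 lines: dqyk vmn kkmv hkpxd sov ppz ryo dla eqg
Hunk 4: at line 3 remove [hkpxd] add [rgz,nfyd] -> 10 lines: dqyk vmn kkmv rgz nfyd sov ppz ryo dla eqg
Hunk 5: at line 5 remove [ppz] add [yxm] -> 10 lines: dqyk vmn kkmv rgz nfyd sov yxm ryo dla eqg
Hunk 6: at line 1 remove [kkmv] add [kii,mwxv,ued] -> 12 lines: dqyk vmn kii mwxv ued rgz nfyd sov yxm ryo dla eqg
Hunk 7: at line 6 remove [sov,yxm,ryo] add [his,ckrtv,mbz] -> 12 lines: dqyk vmn kii mwxv ued rgz nfyd his ckrtv mbz dla eqg

Answer: dqyk
vmn
kii
mwxv
ued
rgz
nfyd
his
ckrtv
mbz
dla
eqg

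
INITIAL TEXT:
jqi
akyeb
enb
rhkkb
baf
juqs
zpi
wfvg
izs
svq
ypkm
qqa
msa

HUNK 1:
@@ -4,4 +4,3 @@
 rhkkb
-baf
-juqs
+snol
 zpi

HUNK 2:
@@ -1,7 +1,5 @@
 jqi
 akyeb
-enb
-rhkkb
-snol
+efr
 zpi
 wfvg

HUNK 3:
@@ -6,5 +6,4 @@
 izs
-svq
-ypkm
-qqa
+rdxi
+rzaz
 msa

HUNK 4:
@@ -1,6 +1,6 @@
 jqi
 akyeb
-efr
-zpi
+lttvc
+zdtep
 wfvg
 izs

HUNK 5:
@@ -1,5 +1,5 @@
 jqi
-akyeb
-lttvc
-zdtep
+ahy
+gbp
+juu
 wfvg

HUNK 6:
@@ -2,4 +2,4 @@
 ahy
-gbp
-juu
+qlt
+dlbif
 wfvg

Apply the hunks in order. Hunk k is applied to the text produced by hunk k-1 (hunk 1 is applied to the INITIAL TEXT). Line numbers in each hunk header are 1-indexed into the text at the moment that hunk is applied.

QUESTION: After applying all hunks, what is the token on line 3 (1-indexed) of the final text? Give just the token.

Hunk 1: at line 4 remove [baf,juqs] add [snol] -> 12 lines: jqi akyeb enb rhkkb snol zpi wfvg izs svq ypkm qqa msa
Hunk 2: at line 1 remove [enb,rhkkb,snol] add [efr] -> 10 lines: jqi akyeb efr zpi wfvg izs svq ypkm qqa msa
Hunk 3: at line 6 remove [svq,ypkm,qqa] add [rdxi,rzaz] -> 9 lines: jqi akyeb efr zpi wfvg izs rdxi rzaz msa
Hunk 4: at line 1 remove [efr,zpi] add [lttvc,zdtep] -> 9 lines: jqi akyeb lttvc zdtep wfvg izs rdxi rzaz msa
Hunk 5: at line 1 remove [akyeb,lttvc,zdtep] add [ahy,gbp,juu] -> 9 lines: jqi ahy gbp juu wfvg izs rdxi rzaz msa
Hunk 6: at line 2 remove [gbp,juu] add [qlt,dlbif] -> 9 lines: jqi ahy qlt dlbif wfvg izs rdxi rzaz msa
Final line 3: qlt

Answer: qlt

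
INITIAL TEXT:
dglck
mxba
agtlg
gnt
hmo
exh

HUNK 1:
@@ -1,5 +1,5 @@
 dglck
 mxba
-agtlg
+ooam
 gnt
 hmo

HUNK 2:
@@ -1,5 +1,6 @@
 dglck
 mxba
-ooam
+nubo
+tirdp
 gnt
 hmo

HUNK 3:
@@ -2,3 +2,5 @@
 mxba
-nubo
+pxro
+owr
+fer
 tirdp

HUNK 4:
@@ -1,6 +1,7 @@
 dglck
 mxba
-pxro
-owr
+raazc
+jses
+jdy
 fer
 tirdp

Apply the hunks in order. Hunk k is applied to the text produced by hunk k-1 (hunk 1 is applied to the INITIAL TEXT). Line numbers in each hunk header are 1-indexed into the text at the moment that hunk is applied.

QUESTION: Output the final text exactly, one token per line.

Answer: dglck
mxba
raazc
jses
jdy
fer
tirdp
gnt
hmo
exh

Derivation:
Hunk 1: at line 1 remove [agtlg] add [ooam] -> 6 lines: dglck mxba ooam gnt hmo exh
Hunk 2: at line 1 remove [ooam] add [nubo,tirdp] -> 7 lines: dglck mxba nubo tirdp gnt hmo exh
Hunk 3: at line 2 remove [nubo] add [pxro,owr,fer] -> 9 lines: dglck mxba pxro owr fer tirdp gnt hmo exh
Hunk 4: at line 1 remove [pxro,owr] add [raazc,jses,jdy] -> 10 lines: dglck mxba raazc jses jdy fer tirdp gnt hmo exh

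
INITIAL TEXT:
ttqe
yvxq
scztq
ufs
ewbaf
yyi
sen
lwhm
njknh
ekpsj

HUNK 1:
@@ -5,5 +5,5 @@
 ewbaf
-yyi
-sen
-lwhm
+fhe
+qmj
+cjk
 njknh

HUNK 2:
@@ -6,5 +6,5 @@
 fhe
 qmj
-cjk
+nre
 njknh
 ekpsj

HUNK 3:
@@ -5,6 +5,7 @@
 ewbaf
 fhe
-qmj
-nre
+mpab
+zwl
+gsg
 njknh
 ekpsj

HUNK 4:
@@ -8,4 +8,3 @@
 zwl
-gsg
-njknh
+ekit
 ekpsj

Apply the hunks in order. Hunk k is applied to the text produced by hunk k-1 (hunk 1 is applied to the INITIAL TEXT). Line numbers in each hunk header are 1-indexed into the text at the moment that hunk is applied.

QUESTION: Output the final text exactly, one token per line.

Hunk 1: at line 5 remove [yyi,sen,lwhm] add [fhe,qmj,cjk] -> 10 lines: ttqe yvxq scztq ufs ewbaf fhe qmj cjk njknh ekpsj
Hunk 2: at line 6 remove [cjk] add [nre] -> 10 lines: ttqe yvxq scztq ufs ewbaf fhe qmj nre njknh ekpsj
Hunk 3: at line 5 remove [qmj,nre] add [mpab,zwl,gsg] -> 11 lines: ttqe yvxq scztq ufs ewbaf fhe mpab zwl gsg njknh ekpsj
Hunk 4: at line 8 remove [gsg,njknh] add [ekit] -> 10 lines: ttqe yvxq scztq ufs ewbaf fhe mpab zwl ekit ekpsj

Answer: ttqe
yvxq
scztq
ufs
ewbaf
fhe
mpab
zwl
ekit
ekpsj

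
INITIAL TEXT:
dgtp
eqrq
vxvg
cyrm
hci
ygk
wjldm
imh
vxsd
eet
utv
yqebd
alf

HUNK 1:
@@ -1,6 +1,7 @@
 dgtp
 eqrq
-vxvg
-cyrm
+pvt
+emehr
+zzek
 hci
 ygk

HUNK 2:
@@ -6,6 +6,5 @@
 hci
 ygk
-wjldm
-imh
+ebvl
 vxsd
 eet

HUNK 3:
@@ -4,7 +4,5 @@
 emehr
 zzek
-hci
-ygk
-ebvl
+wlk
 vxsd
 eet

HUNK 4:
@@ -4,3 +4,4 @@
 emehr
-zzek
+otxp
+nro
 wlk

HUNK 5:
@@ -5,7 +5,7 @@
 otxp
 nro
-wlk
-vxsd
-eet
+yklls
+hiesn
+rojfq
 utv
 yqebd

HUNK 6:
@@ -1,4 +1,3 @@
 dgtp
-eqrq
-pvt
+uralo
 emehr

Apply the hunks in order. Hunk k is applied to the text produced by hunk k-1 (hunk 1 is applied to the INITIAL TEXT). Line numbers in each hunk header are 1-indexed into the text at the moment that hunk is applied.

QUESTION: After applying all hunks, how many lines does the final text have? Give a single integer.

Answer: 11

Derivation:
Hunk 1: at line 1 remove [vxvg,cyrm] add [pvt,emehr,zzek] -> 14 lines: dgtp eqrq pvt emehr zzek hci ygk wjldm imh vxsd eet utv yqebd alf
Hunk 2: at line 6 remove [wjldm,imh] add [ebvl] -> 13 lines: dgtp eqrq pvt emehr zzek hci ygk ebvl vxsd eet utv yqebd alf
Hunk 3: at line 4 remove [hci,ygk,ebvl] add [wlk] -> 11 lines: dgtp eqrq pvt emehr zzek wlk vxsd eet utv yqebd alf
Hunk 4: at line 4 remove [zzek] add [otxp,nro] -> 12 lines: dgtp eqrq pvt emehr otxp nro wlk vxsd eet utv yqebd alf
Hunk 5: at line 5 remove [wlk,vxsd,eet] add [yklls,hiesn,rojfq] -> 12 lines: dgtp eqrq pvt emehr otxp nro yklls hiesn rojfq utv yqebd alf
Hunk 6: at line 1 remove [eqrq,pvt] add [uralo] -> 11 lines: dgtp uralo emehr otxp nro yklls hiesn rojfq utv yqebd alf
Final line count: 11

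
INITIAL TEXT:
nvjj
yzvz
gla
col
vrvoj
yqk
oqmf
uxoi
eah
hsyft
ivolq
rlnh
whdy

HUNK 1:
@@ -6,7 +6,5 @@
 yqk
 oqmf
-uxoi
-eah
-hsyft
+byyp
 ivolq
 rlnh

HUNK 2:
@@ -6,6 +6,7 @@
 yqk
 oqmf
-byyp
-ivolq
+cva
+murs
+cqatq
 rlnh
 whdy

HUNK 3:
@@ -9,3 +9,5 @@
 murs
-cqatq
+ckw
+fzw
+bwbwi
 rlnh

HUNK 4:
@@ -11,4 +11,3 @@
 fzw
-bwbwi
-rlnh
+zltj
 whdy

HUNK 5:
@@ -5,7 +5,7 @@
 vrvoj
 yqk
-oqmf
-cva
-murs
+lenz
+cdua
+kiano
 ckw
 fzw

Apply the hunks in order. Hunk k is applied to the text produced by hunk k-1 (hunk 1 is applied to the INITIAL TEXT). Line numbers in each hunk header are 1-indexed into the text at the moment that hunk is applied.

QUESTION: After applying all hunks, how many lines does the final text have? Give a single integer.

Answer: 13

Derivation:
Hunk 1: at line 6 remove [uxoi,eah,hsyft] add [byyp] -> 11 lines: nvjj yzvz gla col vrvoj yqk oqmf byyp ivolq rlnh whdy
Hunk 2: at line 6 remove [byyp,ivolq] add [cva,murs,cqatq] -> 12 lines: nvjj yzvz gla col vrvoj yqk oqmf cva murs cqatq rlnh whdy
Hunk 3: at line 9 remove [cqatq] add [ckw,fzw,bwbwi] -> 14 lines: nvjj yzvz gla col vrvoj yqk oqmf cva murs ckw fzw bwbwi rlnh whdy
Hunk 4: at line 11 remove [bwbwi,rlnh] add [zltj] -> 13 lines: nvjj yzvz gla col vrvoj yqk oqmf cva murs ckw fzw zltj whdy
Hunk 5: at line 5 remove [oqmf,cva,murs] add [lenz,cdua,kiano] -> 13 lines: nvjj yzvz gla col vrvoj yqk lenz cdua kiano ckw fzw zltj whdy
Final line count: 13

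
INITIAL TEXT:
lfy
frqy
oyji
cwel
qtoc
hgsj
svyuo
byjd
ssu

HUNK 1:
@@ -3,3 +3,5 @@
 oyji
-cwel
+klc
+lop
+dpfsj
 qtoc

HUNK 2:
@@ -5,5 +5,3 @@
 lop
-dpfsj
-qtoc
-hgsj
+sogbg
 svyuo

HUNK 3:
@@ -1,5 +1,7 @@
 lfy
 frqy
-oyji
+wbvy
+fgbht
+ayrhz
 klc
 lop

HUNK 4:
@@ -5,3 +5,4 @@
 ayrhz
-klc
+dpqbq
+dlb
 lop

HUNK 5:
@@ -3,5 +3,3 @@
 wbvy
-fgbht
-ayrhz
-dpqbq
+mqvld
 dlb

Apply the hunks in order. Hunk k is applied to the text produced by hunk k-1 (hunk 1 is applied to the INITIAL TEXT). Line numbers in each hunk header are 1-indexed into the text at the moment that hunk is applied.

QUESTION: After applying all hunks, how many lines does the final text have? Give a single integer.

Hunk 1: at line 3 remove [cwel] add [klc,lop,dpfsj] -> 11 lines: lfy frqy oyji klc lop dpfsj qtoc hgsj svyuo byjd ssu
Hunk 2: at line 5 remove [dpfsj,qtoc,hgsj] add [sogbg] -> 9 lines: lfy frqy oyji klc lop sogbg svyuo byjd ssu
Hunk 3: at line 1 remove [oyji] add [wbvy,fgbht,ayrhz] -> 11 lines: lfy frqy wbvy fgbht ayrhz klc lop sogbg svyuo byjd ssu
Hunk 4: at line 5 remove [klc] add [dpqbq,dlb] -> 12 lines: lfy frqy wbvy fgbht ayrhz dpqbq dlb lop sogbg svyuo byjd ssu
Hunk 5: at line 3 remove [fgbht,ayrhz,dpqbq] add [mqvld] -> 10 lines: lfy frqy wbvy mqvld dlb lop sogbg svyuo byjd ssu
Final line count: 10

Answer: 10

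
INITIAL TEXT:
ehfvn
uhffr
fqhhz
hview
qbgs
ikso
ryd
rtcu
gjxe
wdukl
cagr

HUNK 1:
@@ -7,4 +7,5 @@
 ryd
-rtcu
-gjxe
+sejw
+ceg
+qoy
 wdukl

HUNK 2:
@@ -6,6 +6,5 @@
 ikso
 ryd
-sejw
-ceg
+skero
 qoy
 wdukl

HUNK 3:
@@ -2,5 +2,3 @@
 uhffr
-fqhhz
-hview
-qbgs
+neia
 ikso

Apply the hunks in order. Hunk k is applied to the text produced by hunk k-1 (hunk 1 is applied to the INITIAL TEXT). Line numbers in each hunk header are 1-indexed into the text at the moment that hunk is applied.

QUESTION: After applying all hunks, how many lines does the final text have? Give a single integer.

Hunk 1: at line 7 remove [rtcu,gjxe] add [sejw,ceg,qoy] -> 12 lines: ehfvn uhffr fqhhz hview qbgs ikso ryd sejw ceg qoy wdukl cagr
Hunk 2: at line 6 remove [sejw,ceg] add [skero] -> 11 lines: ehfvn uhffr fqhhz hview qbgs ikso ryd skero qoy wdukl cagr
Hunk 3: at line 2 remove [fqhhz,hview,qbgs] add [neia] -> 9 lines: ehfvn uhffr neia ikso ryd skero qoy wdukl cagr
Final line count: 9

Answer: 9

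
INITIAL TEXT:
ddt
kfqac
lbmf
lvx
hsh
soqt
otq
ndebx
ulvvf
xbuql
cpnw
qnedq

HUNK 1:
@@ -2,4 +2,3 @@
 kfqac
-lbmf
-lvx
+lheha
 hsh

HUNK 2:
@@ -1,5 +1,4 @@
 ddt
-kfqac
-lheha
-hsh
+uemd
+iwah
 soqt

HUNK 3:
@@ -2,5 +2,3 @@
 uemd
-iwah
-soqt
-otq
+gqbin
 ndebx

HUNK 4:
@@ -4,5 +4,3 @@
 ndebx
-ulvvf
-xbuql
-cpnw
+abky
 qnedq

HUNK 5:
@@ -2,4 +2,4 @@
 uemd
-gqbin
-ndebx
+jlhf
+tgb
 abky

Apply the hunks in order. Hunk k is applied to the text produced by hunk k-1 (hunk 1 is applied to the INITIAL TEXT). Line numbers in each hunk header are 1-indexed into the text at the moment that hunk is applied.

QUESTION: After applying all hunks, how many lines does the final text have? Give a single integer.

Answer: 6

Derivation:
Hunk 1: at line 2 remove [lbmf,lvx] add [lheha] -> 11 lines: ddt kfqac lheha hsh soqt otq ndebx ulvvf xbuql cpnw qnedq
Hunk 2: at line 1 remove [kfqac,lheha,hsh] add [uemd,iwah] -> 10 lines: ddt uemd iwah soqt otq ndebx ulvvf xbuql cpnw qnedq
Hunk 3: at line 2 remove [iwah,soqt,otq] add [gqbin] -> 8 lines: ddt uemd gqbin ndebx ulvvf xbuql cpnw qnedq
Hunk 4: at line 4 remove [ulvvf,xbuql,cpnw] add [abky] -> 6 lines: ddt uemd gqbin ndebx abky qnedq
Hunk 5: at line 2 remove [gqbin,ndebx] add [jlhf,tgb] -> 6 lines: ddt uemd jlhf tgb abky qnedq
Final line count: 6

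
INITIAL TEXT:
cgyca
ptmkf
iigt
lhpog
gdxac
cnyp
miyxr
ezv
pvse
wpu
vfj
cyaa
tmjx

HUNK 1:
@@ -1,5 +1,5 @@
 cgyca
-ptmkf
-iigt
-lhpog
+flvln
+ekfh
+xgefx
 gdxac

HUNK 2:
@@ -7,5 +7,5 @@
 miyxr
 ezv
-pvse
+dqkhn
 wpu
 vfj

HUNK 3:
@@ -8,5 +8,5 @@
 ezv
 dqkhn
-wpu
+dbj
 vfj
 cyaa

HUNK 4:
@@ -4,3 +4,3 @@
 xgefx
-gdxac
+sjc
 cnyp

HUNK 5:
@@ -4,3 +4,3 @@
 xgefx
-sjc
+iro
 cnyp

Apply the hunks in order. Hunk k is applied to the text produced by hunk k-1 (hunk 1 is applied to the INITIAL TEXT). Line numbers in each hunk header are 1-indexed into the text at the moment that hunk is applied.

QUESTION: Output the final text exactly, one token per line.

Answer: cgyca
flvln
ekfh
xgefx
iro
cnyp
miyxr
ezv
dqkhn
dbj
vfj
cyaa
tmjx

Derivation:
Hunk 1: at line 1 remove [ptmkf,iigt,lhpog] add [flvln,ekfh,xgefx] -> 13 lines: cgyca flvln ekfh xgefx gdxac cnyp miyxr ezv pvse wpu vfj cyaa tmjx
Hunk 2: at line 7 remove [pvse] add [dqkhn] -> 13 lines: cgyca flvln ekfh xgefx gdxac cnyp miyxr ezv dqkhn wpu vfj cyaa tmjx
Hunk 3: at line 8 remove [wpu] add [dbj] -> 13 lines: cgyca flvln ekfh xgefx gdxac cnyp miyxr ezv dqkhn dbj vfj cyaa tmjx
Hunk 4: at line 4 remove [gdxac] add [sjc] -> 13 lines: cgyca flvln ekfh xgefx sjc cnyp miyxr ezv dqkhn dbj vfj cyaa tmjx
Hunk 5: at line 4 remove [sjc] add [iro] -> 13 lines: cgyca flvln ekfh xgefx iro cnyp miyxr ezv dqkhn dbj vfj cyaa tmjx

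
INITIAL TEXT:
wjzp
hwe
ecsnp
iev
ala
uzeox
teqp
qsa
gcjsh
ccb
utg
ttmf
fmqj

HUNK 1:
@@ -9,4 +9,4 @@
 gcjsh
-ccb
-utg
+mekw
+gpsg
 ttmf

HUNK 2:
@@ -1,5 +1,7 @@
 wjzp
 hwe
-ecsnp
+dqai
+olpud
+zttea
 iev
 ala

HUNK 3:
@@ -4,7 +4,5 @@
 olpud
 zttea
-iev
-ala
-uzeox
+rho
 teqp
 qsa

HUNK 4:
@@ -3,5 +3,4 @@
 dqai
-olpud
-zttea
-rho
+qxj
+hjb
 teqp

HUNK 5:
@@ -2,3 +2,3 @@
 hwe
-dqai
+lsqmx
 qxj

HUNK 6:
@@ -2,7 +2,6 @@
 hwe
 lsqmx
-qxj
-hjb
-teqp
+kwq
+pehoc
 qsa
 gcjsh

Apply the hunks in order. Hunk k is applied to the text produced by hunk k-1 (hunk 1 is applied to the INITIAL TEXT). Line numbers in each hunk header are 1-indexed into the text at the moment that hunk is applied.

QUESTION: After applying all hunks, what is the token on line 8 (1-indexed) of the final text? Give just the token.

Hunk 1: at line 9 remove [ccb,utg] add [mekw,gpsg] -> 13 lines: wjzp hwe ecsnp iev ala uzeox teqp qsa gcjsh mekw gpsg ttmf fmqj
Hunk 2: at line 1 remove [ecsnp] add [dqai,olpud,zttea] -> 15 lines: wjzp hwe dqai olpud zttea iev ala uzeox teqp qsa gcjsh mekw gpsg ttmf fmqj
Hunk 3: at line 4 remove [iev,ala,uzeox] add [rho] -> 13 lines: wjzp hwe dqai olpud zttea rho teqp qsa gcjsh mekw gpsg ttmf fmqj
Hunk 4: at line 3 remove [olpud,zttea,rho] add [qxj,hjb] -> 12 lines: wjzp hwe dqai qxj hjb teqp qsa gcjsh mekw gpsg ttmf fmqj
Hunk 5: at line 2 remove [dqai] add [lsqmx] -> 12 lines: wjzp hwe lsqmx qxj hjb teqp qsa gcjsh mekw gpsg ttmf fmqj
Hunk 6: at line 2 remove [qxj,hjb,teqp] add [kwq,pehoc] -> 11 lines: wjzp hwe lsqmx kwq pehoc qsa gcjsh mekw gpsg ttmf fmqj
Final line 8: mekw

Answer: mekw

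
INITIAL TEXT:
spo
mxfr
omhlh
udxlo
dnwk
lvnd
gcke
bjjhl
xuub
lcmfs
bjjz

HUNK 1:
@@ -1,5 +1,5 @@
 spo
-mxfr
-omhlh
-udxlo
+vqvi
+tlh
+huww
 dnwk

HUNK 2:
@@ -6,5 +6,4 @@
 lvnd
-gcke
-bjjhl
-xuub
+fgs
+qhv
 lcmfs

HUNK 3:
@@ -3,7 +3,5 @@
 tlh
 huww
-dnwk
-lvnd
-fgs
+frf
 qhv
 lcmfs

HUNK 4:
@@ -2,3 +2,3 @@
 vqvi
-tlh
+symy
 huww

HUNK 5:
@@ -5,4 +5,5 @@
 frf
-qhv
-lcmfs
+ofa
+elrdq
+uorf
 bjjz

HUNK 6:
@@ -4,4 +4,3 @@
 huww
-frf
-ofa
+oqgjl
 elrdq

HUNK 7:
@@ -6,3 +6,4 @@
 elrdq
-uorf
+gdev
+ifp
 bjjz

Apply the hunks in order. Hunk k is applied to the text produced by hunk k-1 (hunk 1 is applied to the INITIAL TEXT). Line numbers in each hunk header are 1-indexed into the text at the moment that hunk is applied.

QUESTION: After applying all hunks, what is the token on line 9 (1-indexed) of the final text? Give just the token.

Answer: bjjz

Derivation:
Hunk 1: at line 1 remove [mxfr,omhlh,udxlo] add [vqvi,tlh,huww] -> 11 lines: spo vqvi tlh huww dnwk lvnd gcke bjjhl xuub lcmfs bjjz
Hunk 2: at line 6 remove [gcke,bjjhl,xuub] add [fgs,qhv] -> 10 lines: spo vqvi tlh huww dnwk lvnd fgs qhv lcmfs bjjz
Hunk 3: at line 3 remove [dnwk,lvnd,fgs] add [frf] -> 8 lines: spo vqvi tlh huww frf qhv lcmfs bjjz
Hunk 4: at line 2 remove [tlh] add [symy] -> 8 lines: spo vqvi symy huww frf qhv lcmfs bjjz
Hunk 5: at line 5 remove [qhv,lcmfs] add [ofa,elrdq,uorf] -> 9 lines: spo vqvi symy huww frf ofa elrdq uorf bjjz
Hunk 6: at line 4 remove [frf,ofa] add [oqgjl] -> 8 lines: spo vqvi symy huww oqgjl elrdq uorf bjjz
Hunk 7: at line 6 remove [uorf] add [gdev,ifp] -> 9 lines: spo vqvi symy huww oqgjl elrdq gdev ifp bjjz
Final line 9: bjjz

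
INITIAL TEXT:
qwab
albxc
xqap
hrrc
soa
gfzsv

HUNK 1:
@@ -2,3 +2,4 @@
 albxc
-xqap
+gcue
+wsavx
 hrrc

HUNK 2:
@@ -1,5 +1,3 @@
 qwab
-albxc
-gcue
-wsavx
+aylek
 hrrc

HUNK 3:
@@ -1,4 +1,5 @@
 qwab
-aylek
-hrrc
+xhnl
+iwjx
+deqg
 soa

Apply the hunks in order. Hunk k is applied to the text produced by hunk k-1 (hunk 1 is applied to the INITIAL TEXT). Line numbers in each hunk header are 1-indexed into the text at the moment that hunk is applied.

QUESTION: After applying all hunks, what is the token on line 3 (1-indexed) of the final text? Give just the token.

Hunk 1: at line 2 remove [xqap] add [gcue,wsavx] -> 7 lines: qwab albxc gcue wsavx hrrc soa gfzsv
Hunk 2: at line 1 remove [albxc,gcue,wsavx] add [aylek] -> 5 lines: qwab aylek hrrc soa gfzsv
Hunk 3: at line 1 remove [aylek,hrrc] add [xhnl,iwjx,deqg] -> 6 lines: qwab xhnl iwjx deqg soa gfzsv
Final line 3: iwjx

Answer: iwjx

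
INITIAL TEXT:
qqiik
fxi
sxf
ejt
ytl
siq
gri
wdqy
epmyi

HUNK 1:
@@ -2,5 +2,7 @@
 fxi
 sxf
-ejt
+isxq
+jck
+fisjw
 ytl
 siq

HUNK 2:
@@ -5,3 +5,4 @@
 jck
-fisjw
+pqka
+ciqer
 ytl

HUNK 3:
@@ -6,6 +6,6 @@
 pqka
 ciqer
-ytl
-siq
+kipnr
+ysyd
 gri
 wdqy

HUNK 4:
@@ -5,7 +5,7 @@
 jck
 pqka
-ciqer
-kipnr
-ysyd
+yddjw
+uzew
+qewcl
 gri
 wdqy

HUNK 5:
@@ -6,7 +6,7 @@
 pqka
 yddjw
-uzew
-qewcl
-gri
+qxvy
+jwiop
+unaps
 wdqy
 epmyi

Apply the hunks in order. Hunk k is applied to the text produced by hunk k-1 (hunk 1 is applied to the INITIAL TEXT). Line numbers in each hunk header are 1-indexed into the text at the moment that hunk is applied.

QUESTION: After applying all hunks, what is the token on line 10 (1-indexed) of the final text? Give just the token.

Hunk 1: at line 2 remove [ejt] add [isxq,jck,fisjw] -> 11 lines: qqiik fxi sxf isxq jck fisjw ytl siq gri wdqy epmyi
Hunk 2: at line 5 remove [fisjw] add [pqka,ciqer] -> 12 lines: qqiik fxi sxf isxq jck pqka ciqer ytl siq gri wdqy epmyi
Hunk 3: at line 6 remove [ytl,siq] add [kipnr,ysyd] -> 12 lines: qqiik fxi sxf isxq jck pqka ciqer kipnr ysyd gri wdqy epmyi
Hunk 4: at line 5 remove [ciqer,kipnr,ysyd] add [yddjw,uzew,qewcl] -> 12 lines: qqiik fxi sxf isxq jck pqka yddjw uzew qewcl gri wdqy epmyi
Hunk 5: at line 6 remove [uzew,qewcl,gri] add [qxvy,jwiop,unaps] -> 12 lines: qqiik fxi sxf isxq jck pqka yddjw qxvy jwiop unaps wdqy epmyi
Final line 10: unaps

Answer: unaps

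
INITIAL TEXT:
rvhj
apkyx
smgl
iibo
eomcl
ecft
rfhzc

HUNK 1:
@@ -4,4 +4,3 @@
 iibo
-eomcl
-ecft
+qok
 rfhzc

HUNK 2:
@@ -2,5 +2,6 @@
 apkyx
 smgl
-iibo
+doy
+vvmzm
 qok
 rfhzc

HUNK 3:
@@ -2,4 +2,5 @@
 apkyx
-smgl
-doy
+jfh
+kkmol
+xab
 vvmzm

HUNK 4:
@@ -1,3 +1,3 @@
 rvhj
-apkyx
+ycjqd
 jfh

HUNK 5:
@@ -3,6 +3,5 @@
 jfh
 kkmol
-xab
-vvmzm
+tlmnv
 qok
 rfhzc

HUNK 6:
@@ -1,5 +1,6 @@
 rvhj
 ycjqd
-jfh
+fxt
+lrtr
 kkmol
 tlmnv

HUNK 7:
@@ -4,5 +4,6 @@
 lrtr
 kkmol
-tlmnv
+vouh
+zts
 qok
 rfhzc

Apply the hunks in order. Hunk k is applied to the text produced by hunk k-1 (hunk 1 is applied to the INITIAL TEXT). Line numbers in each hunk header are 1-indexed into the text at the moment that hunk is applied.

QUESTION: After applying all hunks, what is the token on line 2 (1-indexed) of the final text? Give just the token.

Hunk 1: at line 4 remove [eomcl,ecft] add [qok] -> 6 lines: rvhj apkyx smgl iibo qok rfhzc
Hunk 2: at line 2 remove [iibo] add [doy,vvmzm] -> 7 lines: rvhj apkyx smgl doy vvmzm qok rfhzc
Hunk 3: at line 2 remove [smgl,doy] add [jfh,kkmol,xab] -> 8 lines: rvhj apkyx jfh kkmol xab vvmzm qok rfhzc
Hunk 4: at line 1 remove [apkyx] add [ycjqd] -> 8 lines: rvhj ycjqd jfh kkmol xab vvmzm qok rfhzc
Hunk 5: at line 3 remove [xab,vvmzm] add [tlmnv] -> 7 lines: rvhj ycjqd jfh kkmol tlmnv qok rfhzc
Hunk 6: at line 1 remove [jfh] add [fxt,lrtr] -> 8 lines: rvhj ycjqd fxt lrtr kkmol tlmnv qok rfhzc
Hunk 7: at line 4 remove [tlmnv] add [vouh,zts] -> 9 lines: rvhj ycjqd fxt lrtr kkmol vouh zts qok rfhzc
Final line 2: ycjqd

Answer: ycjqd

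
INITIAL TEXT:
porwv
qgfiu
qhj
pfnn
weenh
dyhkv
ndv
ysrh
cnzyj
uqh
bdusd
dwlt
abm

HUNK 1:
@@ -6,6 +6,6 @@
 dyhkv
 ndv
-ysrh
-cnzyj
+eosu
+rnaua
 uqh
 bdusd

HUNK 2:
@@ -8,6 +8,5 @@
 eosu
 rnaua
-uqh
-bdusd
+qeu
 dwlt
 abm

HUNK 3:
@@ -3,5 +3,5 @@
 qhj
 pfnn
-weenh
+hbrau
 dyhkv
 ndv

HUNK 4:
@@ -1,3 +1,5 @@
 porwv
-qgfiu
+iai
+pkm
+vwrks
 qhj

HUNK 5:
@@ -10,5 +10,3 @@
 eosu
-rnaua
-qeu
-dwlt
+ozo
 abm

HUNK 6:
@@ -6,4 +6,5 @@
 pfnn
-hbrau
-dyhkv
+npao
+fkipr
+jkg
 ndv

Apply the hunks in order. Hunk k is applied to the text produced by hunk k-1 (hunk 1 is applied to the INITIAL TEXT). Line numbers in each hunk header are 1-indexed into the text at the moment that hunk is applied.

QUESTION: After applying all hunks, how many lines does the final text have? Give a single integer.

Answer: 13

Derivation:
Hunk 1: at line 6 remove [ysrh,cnzyj] add [eosu,rnaua] -> 13 lines: porwv qgfiu qhj pfnn weenh dyhkv ndv eosu rnaua uqh bdusd dwlt abm
Hunk 2: at line 8 remove [uqh,bdusd] add [qeu] -> 12 lines: porwv qgfiu qhj pfnn weenh dyhkv ndv eosu rnaua qeu dwlt abm
Hunk 3: at line 3 remove [weenh] add [hbrau] -> 12 lines: porwv qgfiu qhj pfnn hbrau dyhkv ndv eosu rnaua qeu dwlt abm
Hunk 4: at line 1 remove [qgfiu] add [iai,pkm,vwrks] -> 14 lines: porwv iai pkm vwrks qhj pfnn hbrau dyhkv ndv eosu rnaua qeu dwlt abm
Hunk 5: at line 10 remove [rnaua,qeu,dwlt] add [ozo] -> 12 lines: porwv iai pkm vwrks qhj pfnn hbrau dyhkv ndv eosu ozo abm
Hunk 6: at line 6 remove [hbrau,dyhkv] add [npao,fkipr,jkg] -> 13 lines: porwv iai pkm vwrks qhj pfnn npao fkipr jkg ndv eosu ozo abm
Final line count: 13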